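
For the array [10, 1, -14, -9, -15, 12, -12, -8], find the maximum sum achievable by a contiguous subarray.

Using Kadane's algorithm on [10, 1, -14, -9, -15, 12, -12, -8]:

Scanning through the array:
Position 1 (value 1): max_ending_here = 11, max_so_far = 11
Position 2 (value -14): max_ending_here = -3, max_so_far = 11
Position 3 (value -9): max_ending_here = -9, max_so_far = 11
Position 4 (value -15): max_ending_here = -15, max_so_far = 11
Position 5 (value 12): max_ending_here = 12, max_so_far = 12
Position 6 (value -12): max_ending_here = 0, max_so_far = 12
Position 7 (value -8): max_ending_here = -8, max_so_far = 12

Maximum subarray: [12]
Maximum sum: 12

The maximum subarray is [12] with sum 12. This subarray runs from index 5 to index 5.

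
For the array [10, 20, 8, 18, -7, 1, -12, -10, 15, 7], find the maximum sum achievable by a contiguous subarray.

Using Kadane's algorithm on [10, 20, 8, 18, -7, 1, -12, -10, 15, 7]:

Scanning through the array:
Position 1 (value 20): max_ending_here = 30, max_so_far = 30
Position 2 (value 8): max_ending_here = 38, max_so_far = 38
Position 3 (value 18): max_ending_here = 56, max_so_far = 56
Position 4 (value -7): max_ending_here = 49, max_so_far = 56
Position 5 (value 1): max_ending_here = 50, max_so_far = 56
Position 6 (value -12): max_ending_here = 38, max_so_far = 56
Position 7 (value -10): max_ending_here = 28, max_so_far = 56
Position 8 (value 15): max_ending_here = 43, max_so_far = 56
Position 9 (value 7): max_ending_here = 50, max_so_far = 56

Maximum subarray: [10, 20, 8, 18]
Maximum sum: 56

The maximum subarray is [10, 20, 8, 18] with sum 56. This subarray runs from index 0 to index 3.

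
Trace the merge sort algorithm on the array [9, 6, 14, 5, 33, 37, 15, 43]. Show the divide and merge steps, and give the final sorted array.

Merge sort trace:

Split: [9, 6, 14, 5, 33, 37, 15, 43] -> [9, 6, 14, 5] and [33, 37, 15, 43]
  Split: [9, 6, 14, 5] -> [9, 6] and [14, 5]
    Split: [9, 6] -> [9] and [6]
    Merge: [9] + [6] -> [6, 9]
    Split: [14, 5] -> [14] and [5]
    Merge: [14] + [5] -> [5, 14]
  Merge: [6, 9] + [5, 14] -> [5, 6, 9, 14]
  Split: [33, 37, 15, 43] -> [33, 37] and [15, 43]
    Split: [33, 37] -> [33] and [37]
    Merge: [33] + [37] -> [33, 37]
    Split: [15, 43] -> [15] and [43]
    Merge: [15] + [43] -> [15, 43]
  Merge: [33, 37] + [15, 43] -> [15, 33, 37, 43]
Merge: [5, 6, 9, 14] + [15, 33, 37, 43] -> [5, 6, 9, 14, 15, 33, 37, 43]

Final sorted array: [5, 6, 9, 14, 15, 33, 37, 43]

The merge sort proceeds by recursively splitting the array and merging sorted halves.
After all merges, the sorted array is [5, 6, 9, 14, 15, 33, 37, 43].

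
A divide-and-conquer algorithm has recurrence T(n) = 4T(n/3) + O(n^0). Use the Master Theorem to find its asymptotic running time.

Master Theorem for T(n) = 4T(n/3) + O(n^0):

a = 4, b = 3, c = 0
log_b(a) = log_3(4) = 1.2619

Case 1: c = 0 < log_3(4) = 1.2619
T(n) = O(n^(log_3 4))

For T(n) = 4T(n/3) + O(n^0): log_3(4) = 1.2619. This is Case 1 of the Master Theorem (c < log_b(a), work dominated by leaves), giving O(n^(log_3 4)).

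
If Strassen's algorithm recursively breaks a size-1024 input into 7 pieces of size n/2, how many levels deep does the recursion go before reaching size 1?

For divide and conquer with division factor 2:

Problem sizes at each level:
Level 0: 1024
Level 1: 512
Level 2: 256
Level 3: 128
Level 4: 64
Level 5: 32
Level 6: 16
Level 7: 8
Level 8: 4
Level 9: 2
Level 10: 1

The root is level 0 and the size-1 base case is level 10 (the tree spans levels 0 through 10, i.e. 11 levels counting the root), so the depth is the number of divisions: log_2(1024) = 10

The recursion tree depth is log_2(1024) = 10. At each level, the problem size is divided by 2, so it takes 10 divisions to reduce to a base case of size 1. The algorithm makes 7 recursive calls at each level.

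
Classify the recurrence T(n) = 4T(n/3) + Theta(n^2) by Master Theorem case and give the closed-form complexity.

Master Theorem for T(n) = 4T(n/3) + O(n^2):

a = 4, b = 3, c = 2
log_b(a) = log_3(4) = 1.2619

Case 3: c = 2 > log_3(4) = 1.2619
T(n) = O(n^2) = O(n^2)

For T(n) = 4T(n/3) + O(n^2): log_3(4) = 1.2619. This is Case 3 of the Master Theorem (c > log_b(a), work dominated by root), giving O(n^2).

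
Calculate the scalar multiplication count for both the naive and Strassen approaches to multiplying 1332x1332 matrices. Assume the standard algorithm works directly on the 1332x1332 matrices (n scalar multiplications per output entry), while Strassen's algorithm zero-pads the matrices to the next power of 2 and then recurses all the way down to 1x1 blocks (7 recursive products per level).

Matrix multiplication for 1332x1332 matrices:

Strassen's algorithm requires power-of-2 dimensions. Pad 1332x1332 to 2048x2048 (next power of 2).

Standard algorithm: 1332^3 = 2363266368 multiplications
Strassen's algorithm: 7^(log2(2048)) = 7^11 = 1977326743 multiplications
Savings: 2363266368 - 1977326743 = 385939625 multiplications

Standard: 2363266368 multiplications (1332^3). Strassen: 1977326743 multiplications (7^11, after padding to 2048x2048). Strassen reduces 8 recursive multiplications to 7 at each level.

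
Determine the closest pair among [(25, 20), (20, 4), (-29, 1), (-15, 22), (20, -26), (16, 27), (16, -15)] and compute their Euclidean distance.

Computing all pairwise distances among 7 points:

d((25, 20), (20, 4)) = 16.7631
d((25, 20), (-29, 1)) = 57.2451
d((25, 20), (-15, 22)) = 40.05
d((25, 20), (20, -26)) = 46.2709
d((25, 20), (16, 27)) = 11.4018 <-- minimum
d((25, 20), (16, -15)) = 36.1386
d((20, 4), (-29, 1)) = 49.0918
d((20, 4), (-15, 22)) = 39.3573
d((20, 4), (20, -26)) = 30.0
d((20, 4), (16, 27)) = 23.3452
d((20, 4), (16, -15)) = 19.4165
d((-29, 1), (-15, 22)) = 25.2389
d((-29, 1), (20, -26)) = 55.9464
d((-29, 1), (16, 27)) = 51.9711
d((-29, 1), (16, -15)) = 47.7598
d((-15, 22), (20, -26)) = 59.4054
d((-15, 22), (16, 27)) = 31.4006
d((-15, 22), (16, -15)) = 48.2701
d((20, -26), (16, 27)) = 53.1507
d((20, -26), (16, -15)) = 11.7047
d((16, 27), (16, -15)) = 42.0

Closest pair: (25, 20) and (16, 27) with distance 11.4018

The closest pair is (25, 20) and (16, 27) with Euclidean distance 11.4018. For 7 points, brute-force pairwise comparison is shown above. For large n, the divide-and-conquer algorithm (sort by x, recurse on halves, check the dividing strip) achieves O(n log n).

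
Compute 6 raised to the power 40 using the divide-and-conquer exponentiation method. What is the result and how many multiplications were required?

Computing 6^40 by squaring (build up from 6^1; each line after the first costs one multiplication):

6^1 = 6
6^2 = (6^1)^2 = 6^2 = 36
6^4 = (6^2)^2 = 36^2 = 1296
6^5 = 6 * 6^4 = 6 * 1296 = 7776
6^10 = (6^5)^2 = 7776^2 = 60466176
6^20 = (6^10)^2 = 60466176^2 = 3656158440062976
6^40 = (6^20)^2 = 3656158440062976^2 = 13367494538843734067838845976576

Result: 13367494538843734067838845976576
Multiplications needed: 6 (6 lines after 6^1)

6^40 = 13367494538843734067838845976576. Using exponentiation by squaring, this requires 6 multiplications. The key idea: if the exponent is even, square the half-power; if odd, multiply by the base once.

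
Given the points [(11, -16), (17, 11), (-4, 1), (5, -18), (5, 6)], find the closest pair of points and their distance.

Computing all pairwise distances among 5 points:

d((11, -16), (17, 11)) = 27.6586
d((11, -16), (-4, 1)) = 22.6716
d((11, -16), (5, -18)) = 6.3246 <-- minimum
d((11, -16), (5, 6)) = 22.8035
d((17, 11), (-4, 1)) = 23.2594
d((17, 11), (5, -18)) = 31.3847
d((17, 11), (5, 6)) = 13.0
d((-4, 1), (5, -18)) = 21.0238
d((-4, 1), (5, 6)) = 10.2956
d((5, -18), (5, 6)) = 24.0

Closest pair: (11, -16) and (5, -18) with distance 6.3246

The closest pair is (11, -16) and (5, -18) with Euclidean distance 6.3246. For 5 points, brute-force pairwise comparison is shown above. For large n, the divide-and-conquer algorithm (sort by x, recurse on halves, check the dividing strip) achieves O(n log n).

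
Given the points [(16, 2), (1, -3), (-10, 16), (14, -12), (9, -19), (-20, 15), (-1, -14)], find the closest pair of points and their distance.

Computing all pairwise distances among 7 points:

d((16, 2), (1, -3)) = 15.8114
d((16, 2), (-10, 16)) = 29.5296
d((16, 2), (14, -12)) = 14.1421
d((16, 2), (9, -19)) = 22.1359
d((16, 2), (-20, 15)) = 38.2753
d((16, 2), (-1, -14)) = 23.3452
d((1, -3), (-10, 16)) = 21.9545
d((1, -3), (14, -12)) = 15.8114
d((1, -3), (9, -19)) = 17.8885
d((1, -3), (-20, 15)) = 27.6586
d((1, -3), (-1, -14)) = 11.1803
d((-10, 16), (14, -12)) = 36.8782
d((-10, 16), (9, -19)) = 39.8246
d((-10, 16), (-20, 15)) = 10.0499
d((-10, 16), (-1, -14)) = 31.3209
d((14, -12), (9, -19)) = 8.6023 <-- minimum
d((14, -12), (-20, 15)) = 43.4166
d((14, -12), (-1, -14)) = 15.1327
d((9, -19), (-20, 15)) = 44.6878
d((9, -19), (-1, -14)) = 11.1803
d((-20, 15), (-1, -14)) = 34.6699

Closest pair: (14, -12) and (9, -19) with distance 8.6023

The closest pair is (14, -12) and (9, -19) with Euclidean distance 8.6023. For 7 points, brute-force pairwise comparison is shown above. For large n, the divide-and-conquer algorithm (sort by x, recurse on halves, check the dividing strip) achieves O(n log n).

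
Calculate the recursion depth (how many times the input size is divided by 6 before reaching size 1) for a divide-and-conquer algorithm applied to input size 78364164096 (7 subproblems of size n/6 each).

For divide and conquer with division factor 6:

Problem sizes at each level:
Level 0: 78364164096
Level 1: 13060694016
Level 2: 2176782336
Level 3: 362797056
Level 4: 60466176
Level 5: 10077696
Level 6: 1679616
Level 7: 279936
Level 8: 46656
Level 9: 7776
Level 10: 1296
Level 11: 216
Level 12: 36
Level 13: 6
Level 14: 1

The root is level 0 and the size-1 base case is level 14 (the tree spans levels 0 through 14, i.e. 15 levels counting the root), so the depth is the number of divisions: log_6(78364164096) = 14

The recursion tree depth is log_6(78364164096) = 14. At each level, the problem size is divided by 6, so it takes 14 divisions to reduce to a base case of size 1. The algorithm makes 7 recursive calls at each level.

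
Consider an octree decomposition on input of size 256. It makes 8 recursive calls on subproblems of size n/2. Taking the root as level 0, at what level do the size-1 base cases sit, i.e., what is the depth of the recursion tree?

For divide and conquer with division factor 2:

Problem sizes at each level:
Level 0: 256
Level 1: 128
Level 2: 64
Level 3: 32
Level 4: 16
Level 5: 8
Level 6: 4
Level 7: 2
Level 8: 1

The root is level 0 and the size-1 base case is level 8 (the tree spans levels 0 through 8, i.e. 9 levels counting the root), so the depth is the number of divisions: log_2(256) = 8

The recursion tree depth is log_2(256) = 8. At each level, the problem size is divided by 2, so it takes 8 divisions to reduce to a base case of size 1. The algorithm makes 8 recursive calls at each level.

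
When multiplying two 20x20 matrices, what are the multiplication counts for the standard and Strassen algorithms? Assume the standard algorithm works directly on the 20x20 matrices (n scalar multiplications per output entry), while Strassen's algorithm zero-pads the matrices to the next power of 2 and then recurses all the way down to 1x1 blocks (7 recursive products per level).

Matrix multiplication for 20x20 matrices:

Strassen's algorithm requires power-of-2 dimensions. Pad 20x20 to 32x32 (next power of 2).

Standard algorithm: 20^3 = 8000 multiplications
Strassen's algorithm: 7^(log2(32)) = 7^5 = 16807 multiplications
Difference: 8000 - 16807 = -8807 (Strassen uses MORE here due to padding overhead — for small or just-over-power-of-2 n, padding can outweigh the per-level savings)

Standard: 8000 multiplications (20^3). Strassen: 16807 multiplications (7^5, after padding to 32x32). Strassen reduces 8 recursive multiplications to 7 at each level.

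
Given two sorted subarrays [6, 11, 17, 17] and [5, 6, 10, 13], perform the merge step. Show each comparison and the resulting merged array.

Merging process:

Compare 6 vs 5: take 5 from right. Merged: [5]
Compare 6 vs 6: take 6 from left. Merged: [5, 6]
Compare 11 vs 6: take 6 from right. Merged: [5, 6, 6]
Compare 11 vs 10: take 10 from right. Merged: [5, 6, 6, 10]
Compare 11 vs 13: take 11 from left. Merged: [5, 6, 6, 10, 11]
Compare 17 vs 13: take 13 from right. Merged: [5, 6, 6, 10, 11, 13]
Append remaining from left: [17, 17]. Merged: [5, 6, 6, 10, 11, 13, 17, 17]

Final merged array: [5, 6, 6, 10, 11, 13, 17, 17]
Total comparisons: 6

The merged array is [5, 6, 6, 10, 11, 13, 17, 17], requiring 6 comparisons. The merge step runs in O(n) time where n is the total number of elements.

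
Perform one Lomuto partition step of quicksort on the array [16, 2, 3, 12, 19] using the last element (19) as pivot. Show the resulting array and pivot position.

Lomuto partition with pivot = 19:

Initial array: [16, 2, 3, 12, 19]

arr[0]=16 <= 19: swap with position 0, array becomes [16, 2, 3, 12, 19]
arr[1]=2 <= 19: swap with position 1, array becomes [16, 2, 3, 12, 19]
arr[2]=3 <= 19: swap with position 2, array becomes [16, 2, 3, 12, 19]
arr[3]=12 <= 19: swap with position 3, array becomes [16, 2, 3, 12, 19]

Place pivot at position 4: [16, 2, 3, 12, 19]
Pivot position: 4

After partitioning with pivot 19, the array becomes [16, 2, 3, 12, 19]. The pivot is placed at index 4. All elements to the left of the pivot are <= 19, and all elements to the right are > 19.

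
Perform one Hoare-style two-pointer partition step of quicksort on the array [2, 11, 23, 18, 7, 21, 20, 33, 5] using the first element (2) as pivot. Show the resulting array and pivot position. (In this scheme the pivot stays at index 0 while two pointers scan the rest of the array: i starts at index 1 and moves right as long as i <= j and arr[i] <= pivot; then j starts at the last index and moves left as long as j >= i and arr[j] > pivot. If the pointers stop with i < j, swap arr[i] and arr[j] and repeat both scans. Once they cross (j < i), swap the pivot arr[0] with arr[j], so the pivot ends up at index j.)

Hoare-style two-pointer partition with pivot = 2:

Initial array: [2, 11, 23, 18, 7, 21, 20, 33, 5]

Pointers start at i = 1, j = 8.
i ends at 1, j ends at 0: the pointers have crossed (j < i), so scanning stops.

j = 0, so swapping arr[0] with arr[j] leaves the pivot at position 0: [2, 11, 23, 18, 7, 21, 20, 33, 5]
Pivot position: 0

After partitioning with pivot 2, the array becomes [2, 11, 23, 18, 7, 21, 20, 33, 5]. The pivot is placed at index 0. All elements to the left of the pivot are <= 2, and all elements to the right are > 2.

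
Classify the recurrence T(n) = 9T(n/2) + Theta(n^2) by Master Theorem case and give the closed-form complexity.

Master Theorem for T(n) = 9T(n/2) + O(n^2):

a = 9, b = 2, c = 2
log_b(a) = log_2(9) = 3.1699

Case 1: c = 2 < log_2(9) = 3.1699
T(n) = O(n^(log_2 9))

For T(n) = 9T(n/2) + O(n^2): log_2(9) = 3.1699. This is Case 1 of the Master Theorem (c < log_b(a), work dominated by leaves), giving O(n^(log_2 9)).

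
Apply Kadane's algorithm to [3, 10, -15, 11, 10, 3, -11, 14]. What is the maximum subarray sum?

Using Kadane's algorithm on [3, 10, -15, 11, 10, 3, -11, 14]:

Scanning through the array:
Position 1 (value 10): max_ending_here = 13, max_so_far = 13
Position 2 (value -15): max_ending_here = -2, max_so_far = 13
Position 3 (value 11): max_ending_here = 11, max_so_far = 13
Position 4 (value 10): max_ending_here = 21, max_so_far = 21
Position 5 (value 3): max_ending_here = 24, max_so_far = 24
Position 6 (value -11): max_ending_here = 13, max_so_far = 24
Position 7 (value 14): max_ending_here = 27, max_so_far = 27

Maximum subarray: [11, 10, 3, -11, 14]
Maximum sum: 27

The maximum subarray is [11, 10, 3, -11, 14] with sum 27. This subarray runs from index 3 to index 7.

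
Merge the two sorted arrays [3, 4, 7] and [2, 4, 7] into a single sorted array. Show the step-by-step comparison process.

Merging process:

Compare 3 vs 2: take 2 from right. Merged: [2]
Compare 3 vs 4: take 3 from left. Merged: [2, 3]
Compare 4 vs 4: take 4 from left. Merged: [2, 3, 4]
Compare 7 vs 4: take 4 from right. Merged: [2, 3, 4, 4]
Compare 7 vs 7: take 7 from left. Merged: [2, 3, 4, 4, 7]
Append remaining from right: [7]. Merged: [2, 3, 4, 4, 7, 7]

Final merged array: [2, 3, 4, 4, 7, 7]
Total comparisons: 5

The merged array is [2, 3, 4, 4, 7, 7], requiring 5 comparisons. The merge step runs in O(n) time where n is the total number of elements.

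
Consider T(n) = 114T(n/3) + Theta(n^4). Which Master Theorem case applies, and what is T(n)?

Master Theorem for T(n) = 114T(n/3) + O(n^4):

a = 114, b = 3, c = 4
log_b(a) = log_3(114) = 4.3111

Case 1: c = 4 < log_3(114) = 4.3111
T(n) = O(n^(log_3 114))

For T(n) = 114T(n/3) + O(n^4): log_3(114) = 4.3111. This is Case 1 of the Master Theorem (c < log_b(a), work dominated by leaves), giving O(n^(log_3 114)).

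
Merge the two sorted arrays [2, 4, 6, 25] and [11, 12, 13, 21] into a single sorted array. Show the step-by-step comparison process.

Merging process:

Compare 2 vs 11: take 2 from left. Merged: [2]
Compare 4 vs 11: take 4 from left. Merged: [2, 4]
Compare 6 vs 11: take 6 from left. Merged: [2, 4, 6]
Compare 25 vs 11: take 11 from right. Merged: [2, 4, 6, 11]
Compare 25 vs 12: take 12 from right. Merged: [2, 4, 6, 11, 12]
Compare 25 vs 13: take 13 from right. Merged: [2, 4, 6, 11, 12, 13]
Compare 25 vs 21: take 21 from right. Merged: [2, 4, 6, 11, 12, 13, 21]
Append remaining from left: [25]. Merged: [2, 4, 6, 11, 12, 13, 21, 25]

Final merged array: [2, 4, 6, 11, 12, 13, 21, 25]
Total comparisons: 7

The merged array is [2, 4, 6, 11, 12, 13, 21, 25], requiring 7 comparisons. The merge step runs in O(n) time where n is the total number of elements.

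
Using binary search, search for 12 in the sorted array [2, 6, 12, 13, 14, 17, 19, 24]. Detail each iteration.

Binary search for 12 in [2, 6, 12, 13, 14, 17, 19, 24]:

lo=0, hi=7, mid=3, arr[mid]=13 -> 13 > 12, search left half
lo=0, hi=2, mid=1, arr[mid]=6 -> 6 < 12, search right half
lo=2, hi=2, mid=2, arr[mid]=12 -> Found target at index 2!

Binary search finds 12 at index 2 after 3 comparisons. The search repeatedly halves the search space by comparing with the middle element.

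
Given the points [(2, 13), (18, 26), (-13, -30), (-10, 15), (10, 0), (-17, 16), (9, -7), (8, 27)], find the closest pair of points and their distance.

Computing all pairwise distances among 8 points:

d((2, 13), (18, 26)) = 20.6155
d((2, 13), (-13, -30)) = 45.5412
d((2, 13), (-10, 15)) = 12.1655
d((2, 13), (10, 0)) = 15.2643
d((2, 13), (-17, 16)) = 19.2354
d((2, 13), (9, -7)) = 21.1896
d((2, 13), (8, 27)) = 15.2315
d((18, 26), (-13, -30)) = 64.0078
d((18, 26), (-10, 15)) = 30.0832
d((18, 26), (10, 0)) = 27.2029
d((18, 26), (-17, 16)) = 36.4005
d((18, 26), (9, -7)) = 34.2053
d((18, 26), (8, 27)) = 10.0499
d((-13, -30), (-10, 15)) = 45.0999
d((-13, -30), (10, 0)) = 37.8021
d((-13, -30), (-17, 16)) = 46.1736
d((-13, -30), (9, -7)) = 31.8277
d((-13, -30), (8, 27)) = 60.7454
d((-10, 15), (10, 0)) = 25.0
d((-10, 15), (-17, 16)) = 7.0711 <-- minimum
d((-10, 15), (9, -7)) = 29.0689
d((-10, 15), (8, 27)) = 21.6333
d((10, 0), (-17, 16)) = 31.3847
d((10, 0), (9, -7)) = 7.0711 <-- minimum
d((10, 0), (8, 27)) = 27.074
d((-17, 16), (9, -7)) = 34.7131
d((-17, 16), (8, 27)) = 27.313
d((9, -7), (8, 27)) = 34.0147

Minimum distance: 7.0711 (tie among 2 pairs: (-10, 15) and (-17, 16); (10, 0) and (9, -7))

The minimum Euclidean distance is 7.0711. There is a tie: 2 pairs achieve this minimum — (-10, 15) and (-17, 16); (10, 0) and (9, -7). Any of these is a valid closest pair. For 8 points, brute-force pairwise comparison is shown above. For large n, the divide-and-conquer algorithm (sort by x, recurse on halves, check the dividing strip) achieves O(n log n).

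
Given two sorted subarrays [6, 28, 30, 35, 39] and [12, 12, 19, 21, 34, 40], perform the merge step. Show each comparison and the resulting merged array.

Merging process:

Compare 6 vs 12: take 6 from left. Merged: [6]
Compare 28 vs 12: take 12 from right. Merged: [6, 12]
Compare 28 vs 12: take 12 from right. Merged: [6, 12, 12]
Compare 28 vs 19: take 19 from right. Merged: [6, 12, 12, 19]
Compare 28 vs 21: take 21 from right. Merged: [6, 12, 12, 19, 21]
Compare 28 vs 34: take 28 from left. Merged: [6, 12, 12, 19, 21, 28]
Compare 30 vs 34: take 30 from left. Merged: [6, 12, 12, 19, 21, 28, 30]
Compare 35 vs 34: take 34 from right. Merged: [6, 12, 12, 19, 21, 28, 30, 34]
Compare 35 vs 40: take 35 from left. Merged: [6, 12, 12, 19, 21, 28, 30, 34, 35]
Compare 39 vs 40: take 39 from left. Merged: [6, 12, 12, 19, 21, 28, 30, 34, 35, 39]
Append remaining from right: [40]. Merged: [6, 12, 12, 19, 21, 28, 30, 34, 35, 39, 40]

Final merged array: [6, 12, 12, 19, 21, 28, 30, 34, 35, 39, 40]
Total comparisons: 10

The merged array is [6, 12, 12, 19, 21, 28, 30, 34, 35, 39, 40], requiring 10 comparisons. The merge step runs in O(n) time where n is the total number of elements.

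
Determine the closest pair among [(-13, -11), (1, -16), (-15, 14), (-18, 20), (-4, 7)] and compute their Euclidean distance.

Computing all pairwise distances among 5 points:

d((-13, -11), (1, -16)) = 14.8661
d((-13, -11), (-15, 14)) = 25.0799
d((-13, -11), (-18, 20)) = 31.4006
d((-13, -11), (-4, 7)) = 20.1246
d((1, -16), (-15, 14)) = 34.0
d((1, -16), (-18, 20)) = 40.7063
d((1, -16), (-4, 7)) = 23.5372
d((-15, 14), (-18, 20)) = 6.7082 <-- minimum
d((-15, 14), (-4, 7)) = 13.0384
d((-18, 20), (-4, 7)) = 19.105

Closest pair: (-15, 14) and (-18, 20) with distance 6.7082

The closest pair is (-15, 14) and (-18, 20) with Euclidean distance 6.7082. For 5 points, brute-force pairwise comparison is shown above. For large n, the divide-and-conquer algorithm (sort by x, recurse on halves, check the dividing strip) achieves O(n log n).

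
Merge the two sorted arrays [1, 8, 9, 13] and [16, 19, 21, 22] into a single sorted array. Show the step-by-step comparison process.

Merging process:

Compare 1 vs 16: take 1 from left. Merged: [1]
Compare 8 vs 16: take 8 from left. Merged: [1, 8]
Compare 9 vs 16: take 9 from left. Merged: [1, 8, 9]
Compare 13 vs 16: take 13 from left. Merged: [1, 8, 9, 13]
Append remaining from right: [16, 19, 21, 22]. Merged: [1, 8, 9, 13, 16, 19, 21, 22]

Final merged array: [1, 8, 9, 13, 16, 19, 21, 22]
Total comparisons: 4

The merged array is [1, 8, 9, 13, 16, 19, 21, 22], requiring 4 comparisons. The merge step runs in O(n) time where n is the total number of elements.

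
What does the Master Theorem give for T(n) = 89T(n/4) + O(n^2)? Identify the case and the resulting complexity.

Master Theorem for T(n) = 89T(n/4) + O(n^2):

a = 89, b = 4, c = 2
log_b(a) = log_4(89) = 3.2379

Case 1: c = 2 < log_4(89) = 3.2379
T(n) = O(n^(log_4 89))

For T(n) = 89T(n/4) + O(n^2): log_4(89) = 3.2379. This is Case 1 of the Master Theorem (c < log_b(a), work dominated by leaves), giving O(n^(log_4 89)).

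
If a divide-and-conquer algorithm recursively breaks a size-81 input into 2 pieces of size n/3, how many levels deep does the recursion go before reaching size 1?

For divide and conquer with division factor 3:

Problem sizes at each level:
Level 0: 81
Level 1: 27
Level 2: 9
Level 3: 3
Level 4: 1

The root is level 0 and the size-1 base case is level 4 (the tree spans levels 0 through 4, i.e. 5 levels counting the root), so the depth is the number of divisions: log_3(81) = 4

The recursion tree depth is log_3(81) = 4. At each level, the problem size is divided by 3, so it takes 4 divisions to reduce to a base case of size 1. The algorithm makes 2 recursive calls at each level.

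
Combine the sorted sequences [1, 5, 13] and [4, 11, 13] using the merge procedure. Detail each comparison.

Merging process:

Compare 1 vs 4: take 1 from left. Merged: [1]
Compare 5 vs 4: take 4 from right. Merged: [1, 4]
Compare 5 vs 11: take 5 from left. Merged: [1, 4, 5]
Compare 13 vs 11: take 11 from right. Merged: [1, 4, 5, 11]
Compare 13 vs 13: take 13 from left. Merged: [1, 4, 5, 11, 13]
Append remaining from right: [13]. Merged: [1, 4, 5, 11, 13, 13]

Final merged array: [1, 4, 5, 11, 13, 13]
Total comparisons: 5

The merged array is [1, 4, 5, 11, 13, 13], requiring 5 comparisons. The merge step runs in O(n) time where n is the total number of elements.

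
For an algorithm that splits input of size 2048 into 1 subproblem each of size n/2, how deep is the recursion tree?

For divide and conquer with division factor 2:

Problem sizes at each level:
Level 0: 2048
Level 1: 1024
Level 2: 512
Level 3: 256
Level 4: 128
Level 5: 64
Level 6: 32
Level 7: 16
Level 8: 8
Level 9: 4
Level 10: 2
Level 11: 1

The root is level 0 and the size-1 base case is level 11 (the tree spans levels 0 through 11, i.e. 12 levels counting the root), so the depth is the number of divisions: log_2(2048) = 11

The recursion tree depth is log_2(2048) = 11. At each level, the problem size is divided by 2, so it takes 11 divisions to reduce to a base case of size 1. The algorithm makes 1 recursive call at each level.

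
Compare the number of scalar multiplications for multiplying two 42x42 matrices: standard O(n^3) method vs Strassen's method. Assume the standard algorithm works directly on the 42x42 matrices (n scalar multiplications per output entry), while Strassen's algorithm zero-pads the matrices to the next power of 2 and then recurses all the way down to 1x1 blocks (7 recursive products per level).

Matrix multiplication for 42x42 matrices:

Strassen's algorithm requires power-of-2 dimensions. Pad 42x42 to 64x64 (next power of 2).

Standard algorithm: 42^3 = 74088 multiplications
Strassen's algorithm: 7^(log2(64)) = 7^6 = 117649 multiplications
Difference: 74088 - 117649 = -43561 (Strassen uses MORE here due to padding overhead — for small or just-over-power-of-2 n, padding can outweigh the per-level savings)

Standard: 74088 multiplications (42^3). Strassen: 117649 multiplications (7^6, after padding to 64x64). Strassen reduces 8 recursive multiplications to 7 at each level.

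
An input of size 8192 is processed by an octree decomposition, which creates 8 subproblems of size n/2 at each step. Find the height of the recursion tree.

For divide and conquer with division factor 2:

Problem sizes at each level:
Level 0: 8192
Level 1: 4096
Level 2: 2048
Level 3: 1024
Level 4: 512
Level 5: 256
Level 6: 128
Level 7: 64
Level 8: 32
Level 9: 16
Level 10: 8
Level 11: 4
Level 12: 2
Level 13: 1

The root is level 0 and the size-1 base case is level 13 (the tree spans levels 0 through 13, i.e. 14 levels counting the root), so the depth is the number of divisions: log_2(8192) = 13

The recursion tree depth is log_2(8192) = 13. At each level, the problem size is divided by 2, so it takes 13 divisions to reduce to a base case of size 1. The algorithm makes 8 recursive calls at each level.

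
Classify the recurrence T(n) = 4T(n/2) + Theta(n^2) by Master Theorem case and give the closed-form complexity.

Master Theorem for T(n) = 4T(n/2) + O(n^2):

a = 4, b = 2, c = 2
log_b(a) = log_2(4) = 2.0000

Case 2: c = 2 = log_2(4) = 2.0000
T(n) = O(n^2 log n) = O(n^2 log n)

For T(n) = 4T(n/2) + O(n^2): log_2(4) = 2.0000. This is Case 2 of the Master Theorem (c = log_b(a), equal work at all levels), giving O(n^2 log n).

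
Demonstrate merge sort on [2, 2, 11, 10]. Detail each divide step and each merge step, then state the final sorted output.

Merge sort trace:

Split: [2, 2, 11, 10] -> [2, 2] and [11, 10]
  Split: [2, 2] -> [2] and [2]
  Merge: [2] + [2] -> [2, 2]
  Split: [11, 10] -> [11] and [10]
  Merge: [11] + [10] -> [10, 11]
Merge: [2, 2] + [10, 11] -> [2, 2, 10, 11]

Final sorted array: [2, 2, 10, 11]

The merge sort proceeds by recursively splitting the array and merging sorted halves.
After all merges, the sorted array is [2, 2, 10, 11].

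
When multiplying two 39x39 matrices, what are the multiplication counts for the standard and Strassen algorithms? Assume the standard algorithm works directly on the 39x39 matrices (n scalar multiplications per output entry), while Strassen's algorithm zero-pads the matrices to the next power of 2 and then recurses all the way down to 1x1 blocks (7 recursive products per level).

Matrix multiplication for 39x39 matrices:

Strassen's algorithm requires power-of-2 dimensions. Pad 39x39 to 64x64 (next power of 2).

Standard algorithm: 39^3 = 59319 multiplications
Strassen's algorithm: 7^(log2(64)) = 7^6 = 117649 multiplications
Difference: 59319 - 117649 = -58330 (Strassen uses MORE here due to padding overhead — for small or just-over-power-of-2 n, padding can outweigh the per-level savings)

Standard: 59319 multiplications (39^3). Strassen: 117649 multiplications (7^6, after padding to 64x64). Strassen reduces 8 recursive multiplications to 7 at each level.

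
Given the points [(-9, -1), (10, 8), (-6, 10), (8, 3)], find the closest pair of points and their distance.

Computing all pairwise distances among 4 points:

d((-9, -1), (10, 8)) = 21.0238
d((-9, -1), (-6, 10)) = 11.4018
d((-9, -1), (8, 3)) = 17.4642
d((10, 8), (-6, 10)) = 16.1245
d((10, 8), (8, 3)) = 5.3852 <-- minimum
d((-6, 10), (8, 3)) = 15.6525

Closest pair: (10, 8) and (8, 3) with distance 5.3852

The closest pair is (10, 8) and (8, 3) with Euclidean distance 5.3852. For 4 points, brute-force pairwise comparison is shown above. For large n, the divide-and-conquer algorithm (sort by x, recurse on halves, check the dividing strip) achieves O(n log n).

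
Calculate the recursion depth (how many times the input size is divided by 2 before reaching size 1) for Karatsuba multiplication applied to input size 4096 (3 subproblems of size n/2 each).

For divide and conquer with division factor 2:

Problem sizes at each level:
Level 0: 4096
Level 1: 2048
Level 2: 1024
Level 3: 512
Level 4: 256
Level 5: 128
Level 6: 64
Level 7: 32
Level 8: 16
Level 9: 8
Level 10: 4
Level 11: 2
Level 12: 1

The root is level 0 and the size-1 base case is level 12 (the tree spans levels 0 through 12, i.e. 13 levels counting the root), so the depth is the number of divisions: log_2(4096) = 12

The recursion tree depth is log_2(4096) = 12. At each level, the problem size is divided by 2, so it takes 12 divisions to reduce to a base case of size 1. The algorithm makes 3 recursive calls at each level.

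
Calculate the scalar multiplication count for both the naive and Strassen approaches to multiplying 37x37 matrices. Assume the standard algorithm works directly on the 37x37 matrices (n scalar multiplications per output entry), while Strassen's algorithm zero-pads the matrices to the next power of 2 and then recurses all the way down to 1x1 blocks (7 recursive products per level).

Matrix multiplication for 37x37 matrices:

Strassen's algorithm requires power-of-2 dimensions. Pad 37x37 to 64x64 (next power of 2).

Standard algorithm: 37^3 = 50653 multiplications
Strassen's algorithm: 7^(log2(64)) = 7^6 = 117649 multiplications
Difference: 50653 - 117649 = -66996 (Strassen uses MORE here due to padding overhead — for small or just-over-power-of-2 n, padding can outweigh the per-level savings)

Standard: 50653 multiplications (37^3). Strassen: 117649 multiplications (7^6, after padding to 64x64). Strassen reduces 8 recursive multiplications to 7 at each level.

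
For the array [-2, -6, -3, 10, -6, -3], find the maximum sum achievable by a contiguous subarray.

Using Kadane's algorithm on [-2, -6, -3, 10, -6, -3]:

Scanning through the array:
Position 1 (value -6): max_ending_here = -6, max_so_far = -2
Position 2 (value -3): max_ending_here = -3, max_so_far = -2
Position 3 (value 10): max_ending_here = 10, max_so_far = 10
Position 4 (value -6): max_ending_here = 4, max_so_far = 10
Position 5 (value -3): max_ending_here = 1, max_so_far = 10

Maximum subarray: [10]
Maximum sum: 10

The maximum subarray is [10] with sum 10. This subarray runs from index 3 to index 3.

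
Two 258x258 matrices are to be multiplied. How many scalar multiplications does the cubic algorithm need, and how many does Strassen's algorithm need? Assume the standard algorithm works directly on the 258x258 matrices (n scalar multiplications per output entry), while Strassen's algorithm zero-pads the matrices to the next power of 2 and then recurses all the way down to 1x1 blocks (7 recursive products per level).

Matrix multiplication for 258x258 matrices:

Strassen's algorithm requires power-of-2 dimensions. Pad 258x258 to 512x512 (next power of 2).

Standard algorithm: 258^3 = 17173512 multiplications
Strassen's algorithm: 7^(log2(512)) = 7^9 = 40353607 multiplications
Difference: 17173512 - 40353607 = -23180095 (Strassen uses MORE here due to padding overhead — for small or just-over-power-of-2 n, padding can outweigh the per-level savings)

Standard: 17173512 multiplications (258^3). Strassen: 40353607 multiplications (7^9, after padding to 512x512). Strassen reduces 8 recursive multiplications to 7 at each level.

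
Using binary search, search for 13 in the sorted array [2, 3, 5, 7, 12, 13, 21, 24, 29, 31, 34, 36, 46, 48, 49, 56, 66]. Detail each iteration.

Binary search for 13 in [2, 3, 5, 7, 12, 13, 21, 24, 29, 31, 34, 36, 46, 48, 49, 56, 66]:

lo=0, hi=16, mid=8, arr[mid]=29 -> 29 > 13, search left half
lo=0, hi=7, mid=3, arr[mid]=7 -> 7 < 13, search right half
lo=4, hi=7, mid=5, arr[mid]=13 -> Found target at index 5!

Binary search finds 13 at index 5 after 3 comparisons. The search repeatedly halves the search space by comparing with the middle element.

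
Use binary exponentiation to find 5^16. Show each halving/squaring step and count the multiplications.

Computing 5^16 by squaring (build up from 5^1; each line after the first costs one multiplication):

5^1 = 5
5^2 = (5^1)^2 = 5^2 = 25
5^4 = (5^2)^2 = 25^2 = 625
5^8 = (5^4)^2 = 625^2 = 390625
5^16 = (5^8)^2 = 390625^2 = 152587890625

Result: 152587890625
Multiplications needed: 4 (4 lines after 5^1)

5^16 = 152587890625. Using exponentiation by squaring, this requires 4 multiplications. The key idea: if the exponent is even, square the half-power; if odd, multiply by the base once.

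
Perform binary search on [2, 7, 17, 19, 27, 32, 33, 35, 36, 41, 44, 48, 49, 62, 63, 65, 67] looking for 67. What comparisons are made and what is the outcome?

Binary search for 67 in [2, 7, 17, 19, 27, 32, 33, 35, 36, 41, 44, 48, 49, 62, 63, 65, 67]:

lo=0, hi=16, mid=8, arr[mid]=36 -> 36 < 67, search right half
lo=9, hi=16, mid=12, arr[mid]=49 -> 49 < 67, search right half
lo=13, hi=16, mid=14, arr[mid]=63 -> 63 < 67, search right half
lo=15, hi=16, mid=15, arr[mid]=65 -> 65 < 67, search right half
lo=16, hi=16, mid=16, arr[mid]=67 -> Found target at index 16!

Binary search finds 67 at index 16 after 5 comparisons. The search repeatedly halves the search space by comparing with the middle element.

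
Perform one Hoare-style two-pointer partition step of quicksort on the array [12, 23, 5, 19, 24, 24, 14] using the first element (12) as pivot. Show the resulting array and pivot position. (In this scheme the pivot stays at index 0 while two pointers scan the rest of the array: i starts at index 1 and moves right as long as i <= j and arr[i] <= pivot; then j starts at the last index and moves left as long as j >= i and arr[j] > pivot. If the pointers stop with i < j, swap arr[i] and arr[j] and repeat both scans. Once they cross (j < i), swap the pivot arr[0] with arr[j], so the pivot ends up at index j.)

Hoare-style two-pointer partition with pivot = 12:

Initial array: [12, 23, 5, 19, 24, 24, 14]

Pointers start at i = 1, j = 6.
i stops at index 1 (arr[1]=23 > 12), j stops at index 2 (arr[2]=5 <= 12): swap arr[1] and arr[2], array becomes [12, 5, 23, 19, 24, 24, 14]
i ends at 2, j ends at 1: the pointers have crossed (j < i), so scanning stops.

Swap pivot arr[0] with arr[1] to place pivot at position 1: [5, 12, 23, 19, 24, 24, 14]
Pivot position: 1

After partitioning with pivot 12, the array becomes [5, 12, 23, 19, 24, 24, 14]. The pivot is placed at index 1. All elements to the left of the pivot are <= 12, and all elements to the right are > 12.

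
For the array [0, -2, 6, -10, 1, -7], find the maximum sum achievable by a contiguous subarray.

Using Kadane's algorithm on [0, -2, 6, -10, 1, -7]:

Scanning through the array:
Position 1 (value -2): max_ending_here = -2, max_so_far = 0
Position 2 (value 6): max_ending_here = 6, max_so_far = 6
Position 3 (value -10): max_ending_here = -4, max_so_far = 6
Position 4 (value 1): max_ending_here = 1, max_so_far = 6
Position 5 (value -7): max_ending_here = -6, max_so_far = 6

Maximum subarray: [6]
Maximum sum: 6

The maximum subarray is [6] with sum 6. This subarray runs from index 2 to index 2.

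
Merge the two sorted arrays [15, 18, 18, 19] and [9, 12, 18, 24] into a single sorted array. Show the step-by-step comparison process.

Merging process:

Compare 15 vs 9: take 9 from right. Merged: [9]
Compare 15 vs 12: take 12 from right. Merged: [9, 12]
Compare 15 vs 18: take 15 from left. Merged: [9, 12, 15]
Compare 18 vs 18: take 18 from left. Merged: [9, 12, 15, 18]
Compare 18 vs 18: take 18 from left. Merged: [9, 12, 15, 18, 18]
Compare 19 vs 18: take 18 from right. Merged: [9, 12, 15, 18, 18, 18]
Compare 19 vs 24: take 19 from left. Merged: [9, 12, 15, 18, 18, 18, 19]
Append remaining from right: [24]. Merged: [9, 12, 15, 18, 18, 18, 19, 24]

Final merged array: [9, 12, 15, 18, 18, 18, 19, 24]
Total comparisons: 7

The merged array is [9, 12, 15, 18, 18, 18, 19, 24], requiring 7 comparisons. The merge step runs in O(n) time where n is the total number of elements.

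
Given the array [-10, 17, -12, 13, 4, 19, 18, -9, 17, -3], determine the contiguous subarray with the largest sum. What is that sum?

Using Kadane's algorithm on [-10, 17, -12, 13, 4, 19, 18, -9, 17, -3]:

Scanning through the array:
Position 1 (value 17): max_ending_here = 17, max_so_far = 17
Position 2 (value -12): max_ending_here = 5, max_so_far = 17
Position 3 (value 13): max_ending_here = 18, max_so_far = 18
Position 4 (value 4): max_ending_here = 22, max_so_far = 22
Position 5 (value 19): max_ending_here = 41, max_so_far = 41
Position 6 (value 18): max_ending_here = 59, max_so_far = 59
Position 7 (value -9): max_ending_here = 50, max_so_far = 59
Position 8 (value 17): max_ending_here = 67, max_so_far = 67
Position 9 (value -3): max_ending_here = 64, max_so_far = 67

Maximum subarray: [17, -12, 13, 4, 19, 18, -9, 17]
Maximum sum: 67

The maximum subarray is [17, -12, 13, 4, 19, 18, -9, 17] with sum 67. This subarray runs from index 1 to index 8.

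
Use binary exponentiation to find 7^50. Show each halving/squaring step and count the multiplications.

Computing 7^50 by squaring (build up from 7^1; each line after the first costs one multiplication):

7^1 = 7
7^2 = (7^1)^2 = 7^2 = 49
7^3 = 7 * 7^2 = 7 * 49 = 343
7^6 = (7^3)^2 = 343^2 = 117649
7^12 = (7^6)^2 = 117649^2 = 13841287201
7^24 = (7^12)^2 = 13841287201^2 = 191581231380566414401
7^25 = 7 * 7^24 = 7 * 191581231380566414401 = 1341068619663964900807
7^50 = (7^25)^2 = 1341068619663964900807^2 = 1798465042647412146620280340569649349251249

Result: 1798465042647412146620280340569649349251249
Multiplications needed: 7 (7 lines after 7^1)

7^50 = 1798465042647412146620280340569649349251249. Using exponentiation by squaring, this requires 7 multiplications. The key idea: if the exponent is even, square the half-power; if odd, multiply by the base once.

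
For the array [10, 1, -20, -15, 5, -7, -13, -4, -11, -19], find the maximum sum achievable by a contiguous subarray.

Using Kadane's algorithm on [10, 1, -20, -15, 5, -7, -13, -4, -11, -19]:

Scanning through the array:
Position 1 (value 1): max_ending_here = 11, max_so_far = 11
Position 2 (value -20): max_ending_here = -9, max_so_far = 11
Position 3 (value -15): max_ending_here = -15, max_so_far = 11
Position 4 (value 5): max_ending_here = 5, max_so_far = 11
Position 5 (value -7): max_ending_here = -2, max_so_far = 11
Position 6 (value -13): max_ending_here = -13, max_so_far = 11
Position 7 (value -4): max_ending_here = -4, max_so_far = 11
Position 8 (value -11): max_ending_here = -11, max_so_far = 11
Position 9 (value -19): max_ending_here = -19, max_so_far = 11

Maximum subarray: [10, 1]
Maximum sum: 11

The maximum subarray is [10, 1] with sum 11. This subarray runs from index 0 to index 1.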